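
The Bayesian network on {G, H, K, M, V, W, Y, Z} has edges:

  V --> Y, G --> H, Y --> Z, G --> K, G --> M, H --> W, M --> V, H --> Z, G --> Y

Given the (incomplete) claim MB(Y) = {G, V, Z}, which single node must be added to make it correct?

H

Recall MB(v) = parents ∪ children ∪ spouses, where spouses are the other parents of v's children.
Y's parents: G, V.
Y has child Z.
Other parents of Y's children:
  Z also has parent H.
MB(Y) = {G, H, V, Z}.
Comparing with the claimed set, H is missing.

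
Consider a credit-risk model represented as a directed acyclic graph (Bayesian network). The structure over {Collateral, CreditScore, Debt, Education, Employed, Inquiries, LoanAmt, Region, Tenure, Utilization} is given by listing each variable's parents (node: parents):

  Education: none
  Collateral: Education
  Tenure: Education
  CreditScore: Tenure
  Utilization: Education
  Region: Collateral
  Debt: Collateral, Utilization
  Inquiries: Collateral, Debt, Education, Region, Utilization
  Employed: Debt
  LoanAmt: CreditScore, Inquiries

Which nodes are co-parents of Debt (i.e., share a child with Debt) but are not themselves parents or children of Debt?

Children of Debt: Employed, Inquiries.
  Inquiries: Collateral, Education, Region, Utilization
  Employed: —
Excluding nodes already adjacent to Debt (Collateral, Employed, Inquiries, Utilization), the co-parent-only contribution is {Education, Region}.

{Education, Region}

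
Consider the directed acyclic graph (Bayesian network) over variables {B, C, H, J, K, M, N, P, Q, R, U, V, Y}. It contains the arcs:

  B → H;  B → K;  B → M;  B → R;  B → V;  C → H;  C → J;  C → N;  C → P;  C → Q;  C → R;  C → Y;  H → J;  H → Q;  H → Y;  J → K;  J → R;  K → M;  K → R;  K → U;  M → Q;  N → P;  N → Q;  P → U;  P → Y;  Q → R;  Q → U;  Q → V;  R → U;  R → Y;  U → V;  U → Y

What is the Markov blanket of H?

The Markov blanket of a node is its parents, its children, and the other parents of its children.
H's children: J, Q, Y.
H's parents: B, C.
Co-parents of H (other parents of its children):
  J's other parent is C.
  Q's other parents are C, M, N.
  Y also has parents C, P, R, U.
MB(H) = {B, C, J, M, N, P, Q, R, U, Y}.

{B, C, J, M, N, P, Q, R, U, Y}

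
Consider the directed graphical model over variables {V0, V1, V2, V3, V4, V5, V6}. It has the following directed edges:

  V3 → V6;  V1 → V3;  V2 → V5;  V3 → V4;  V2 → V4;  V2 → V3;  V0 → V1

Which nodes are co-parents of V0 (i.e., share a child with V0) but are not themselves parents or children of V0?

{}

Children of V0: V1.
  V1: —
Excluding nodes already adjacent to V0 (V1), the co-parent-only contribution is {}.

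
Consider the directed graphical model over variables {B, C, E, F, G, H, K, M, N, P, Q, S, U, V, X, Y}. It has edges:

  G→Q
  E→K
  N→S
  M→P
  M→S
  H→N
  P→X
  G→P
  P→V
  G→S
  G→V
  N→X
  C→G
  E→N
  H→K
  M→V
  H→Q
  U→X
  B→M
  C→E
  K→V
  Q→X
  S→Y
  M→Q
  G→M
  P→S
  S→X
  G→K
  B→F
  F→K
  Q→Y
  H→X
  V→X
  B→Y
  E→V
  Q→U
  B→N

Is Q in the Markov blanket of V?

Yes

Q is a co-parent of V: both are parents of X.
So Q ∈ MB(V).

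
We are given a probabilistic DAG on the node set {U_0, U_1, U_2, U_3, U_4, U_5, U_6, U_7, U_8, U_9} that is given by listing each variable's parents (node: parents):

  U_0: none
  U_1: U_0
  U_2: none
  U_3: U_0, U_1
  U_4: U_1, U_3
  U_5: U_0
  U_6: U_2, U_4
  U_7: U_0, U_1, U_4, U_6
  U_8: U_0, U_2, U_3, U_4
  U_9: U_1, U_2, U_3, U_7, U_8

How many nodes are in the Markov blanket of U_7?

8

Recall MB(v) = parents ∪ children ∪ spouses, where spouses are the other parents of v's children.
U_7 has parents U_0, U_1, U_4, U_6.
U_7's children: U_9.
Other parents of U_7's children:
  U_9: U_1, U_2, U_3, U_8
MB(U_7) = {U_0, U_1, U_2, U_3, U_4, U_6, U_8, U_9}, which has 8 nodes.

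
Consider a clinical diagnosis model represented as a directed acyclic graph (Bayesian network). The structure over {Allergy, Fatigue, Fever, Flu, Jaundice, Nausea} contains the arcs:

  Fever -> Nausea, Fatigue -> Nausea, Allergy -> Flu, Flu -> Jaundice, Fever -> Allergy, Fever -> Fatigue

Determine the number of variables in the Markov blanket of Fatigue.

A node's Markov blanket = Pa ∪ Ch ∪ (parents of Ch other than the node itself).
Fatigue has parent Fever.
Ch(Fatigue) = {Nausea}.
Co-parents of Fatigue (other parents of its children):
  Nausea: Fever
MB(Fatigue) = {Fever, Nausea}, which has 2 nodes.

2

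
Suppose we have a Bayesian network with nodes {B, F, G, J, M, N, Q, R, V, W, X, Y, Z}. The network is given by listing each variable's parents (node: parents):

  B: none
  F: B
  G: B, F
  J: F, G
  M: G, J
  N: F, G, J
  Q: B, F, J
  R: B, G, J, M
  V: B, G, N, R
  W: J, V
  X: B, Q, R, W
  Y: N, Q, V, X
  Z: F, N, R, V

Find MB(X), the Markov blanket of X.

Parents of X: B, Q, R, W.
X has child Y.
Other parents of X's children:
  Y also has parents N, Q, V.
MB(X) = {B, N, Q, R, V, W, Y}.

{B, N, Q, R, V, W, Y}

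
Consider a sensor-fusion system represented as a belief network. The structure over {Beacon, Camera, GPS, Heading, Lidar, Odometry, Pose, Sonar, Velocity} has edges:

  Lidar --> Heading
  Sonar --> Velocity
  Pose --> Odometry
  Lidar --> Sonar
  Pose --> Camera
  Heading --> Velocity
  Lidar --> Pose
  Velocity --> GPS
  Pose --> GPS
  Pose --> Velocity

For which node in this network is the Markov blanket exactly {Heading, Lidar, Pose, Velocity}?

Sonar

The target node must have every member of {Heading, Lidar, Pose, Velocity} as a parent, child, or co-parent, and no others.
Parents of Sonar: Lidar; children: Velocity; co-parents: Heading, Pose.
These exactly cover the given set, so the node is Sonar.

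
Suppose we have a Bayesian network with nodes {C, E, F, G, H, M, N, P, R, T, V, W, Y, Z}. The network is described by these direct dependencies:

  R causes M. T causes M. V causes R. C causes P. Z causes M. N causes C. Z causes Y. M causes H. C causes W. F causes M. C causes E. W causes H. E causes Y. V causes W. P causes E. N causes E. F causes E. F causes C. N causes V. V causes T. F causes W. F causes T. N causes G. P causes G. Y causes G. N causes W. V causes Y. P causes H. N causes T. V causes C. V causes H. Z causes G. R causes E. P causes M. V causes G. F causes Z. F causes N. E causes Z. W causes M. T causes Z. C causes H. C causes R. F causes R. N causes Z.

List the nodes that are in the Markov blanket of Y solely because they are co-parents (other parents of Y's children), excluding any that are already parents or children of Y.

{N, P}

Children of Y: G.
  G: N, P, V, Z
Excluding nodes already adjacent to Y (E, G, V, Z), the co-parent-only contribution is {N, P}.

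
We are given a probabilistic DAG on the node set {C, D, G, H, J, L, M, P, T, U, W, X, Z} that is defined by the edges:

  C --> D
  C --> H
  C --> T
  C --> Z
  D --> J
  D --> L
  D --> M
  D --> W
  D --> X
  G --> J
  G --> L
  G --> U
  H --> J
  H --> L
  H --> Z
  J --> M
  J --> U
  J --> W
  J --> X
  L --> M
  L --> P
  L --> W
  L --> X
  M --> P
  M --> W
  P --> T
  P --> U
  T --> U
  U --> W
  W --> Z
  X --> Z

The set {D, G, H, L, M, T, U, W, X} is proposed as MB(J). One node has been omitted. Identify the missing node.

P

A node's Markov blanket = Pa ∪ Ch ∪ (parents of Ch other than the node itself).
Parents of J: D, G, H.
J has children M, U, W, X.
For each child, the remaining parents (spouses of J):
  M: D, L
  U: G, P, T
  W: D, L, M, U
  X: D, L
MB(J) = {D, G, H, L, M, P, T, U, W, X}.
Comparing with the claimed set, P is missing.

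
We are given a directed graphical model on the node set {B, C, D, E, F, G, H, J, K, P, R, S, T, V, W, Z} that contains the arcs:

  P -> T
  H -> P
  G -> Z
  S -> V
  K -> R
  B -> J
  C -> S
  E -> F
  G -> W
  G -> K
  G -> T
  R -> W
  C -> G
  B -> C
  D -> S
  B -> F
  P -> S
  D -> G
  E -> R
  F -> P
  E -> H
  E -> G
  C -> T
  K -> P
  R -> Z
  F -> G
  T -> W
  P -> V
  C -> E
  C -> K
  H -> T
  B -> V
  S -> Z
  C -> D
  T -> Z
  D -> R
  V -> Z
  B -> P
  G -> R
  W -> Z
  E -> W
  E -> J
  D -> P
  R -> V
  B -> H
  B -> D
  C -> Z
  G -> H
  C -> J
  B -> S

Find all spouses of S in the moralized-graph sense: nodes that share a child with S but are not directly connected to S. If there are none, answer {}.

{G, R, T, W}

Children of S: V, Z.
  parents(V) \ {S} = {B, P, R}.
  Z's other parents are C, G, R, T, V, W.
Excluding nodes already adjacent to S (B, C, D, P, V, Z), the co-parent-only contribution is {G, R, T, W}.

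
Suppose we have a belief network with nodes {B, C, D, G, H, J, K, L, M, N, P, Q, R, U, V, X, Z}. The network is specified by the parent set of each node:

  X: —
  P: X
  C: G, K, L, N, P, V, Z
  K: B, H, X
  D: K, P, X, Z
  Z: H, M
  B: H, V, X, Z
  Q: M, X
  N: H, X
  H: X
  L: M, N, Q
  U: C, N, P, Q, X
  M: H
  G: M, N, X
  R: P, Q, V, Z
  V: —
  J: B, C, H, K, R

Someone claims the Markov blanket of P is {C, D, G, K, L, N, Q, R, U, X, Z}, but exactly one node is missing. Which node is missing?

V

P's parents: X.
P's children: C, D, R, U.
Parents of each child, excluding P:
  D also has parents K, X, Z.
  R also has parents Q, V, Z.
  C also has parents G, K, L, N, V, Z.
  parents(U) \ {P} = {C, N, Q, X}.
MB(P) = {C, D, G, K, L, N, Q, R, U, V, X, Z}.
Comparing with the claimed set, V is missing.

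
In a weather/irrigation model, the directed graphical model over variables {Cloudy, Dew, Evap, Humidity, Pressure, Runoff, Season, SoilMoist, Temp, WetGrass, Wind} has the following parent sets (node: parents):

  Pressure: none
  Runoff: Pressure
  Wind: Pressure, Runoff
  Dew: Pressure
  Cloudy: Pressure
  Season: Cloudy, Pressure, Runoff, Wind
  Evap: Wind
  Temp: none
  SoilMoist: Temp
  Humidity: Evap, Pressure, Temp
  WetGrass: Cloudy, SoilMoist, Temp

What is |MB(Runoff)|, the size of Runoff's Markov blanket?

4

A node's Markov blanket = Pa ∪ Ch ∪ (parents of Ch other than the node itself).
Pa(Runoff) = {Pressure}.
Children of Runoff: Season, Wind.
For each child, the remaining parents (spouses of Runoff):
  parents(Wind) \ {Runoff} = {Pressure}.
  Season's other parents are Cloudy, Pressure, Wind.
MB(Runoff) = {Cloudy, Pressure, Season, Wind}, which has 4 nodes.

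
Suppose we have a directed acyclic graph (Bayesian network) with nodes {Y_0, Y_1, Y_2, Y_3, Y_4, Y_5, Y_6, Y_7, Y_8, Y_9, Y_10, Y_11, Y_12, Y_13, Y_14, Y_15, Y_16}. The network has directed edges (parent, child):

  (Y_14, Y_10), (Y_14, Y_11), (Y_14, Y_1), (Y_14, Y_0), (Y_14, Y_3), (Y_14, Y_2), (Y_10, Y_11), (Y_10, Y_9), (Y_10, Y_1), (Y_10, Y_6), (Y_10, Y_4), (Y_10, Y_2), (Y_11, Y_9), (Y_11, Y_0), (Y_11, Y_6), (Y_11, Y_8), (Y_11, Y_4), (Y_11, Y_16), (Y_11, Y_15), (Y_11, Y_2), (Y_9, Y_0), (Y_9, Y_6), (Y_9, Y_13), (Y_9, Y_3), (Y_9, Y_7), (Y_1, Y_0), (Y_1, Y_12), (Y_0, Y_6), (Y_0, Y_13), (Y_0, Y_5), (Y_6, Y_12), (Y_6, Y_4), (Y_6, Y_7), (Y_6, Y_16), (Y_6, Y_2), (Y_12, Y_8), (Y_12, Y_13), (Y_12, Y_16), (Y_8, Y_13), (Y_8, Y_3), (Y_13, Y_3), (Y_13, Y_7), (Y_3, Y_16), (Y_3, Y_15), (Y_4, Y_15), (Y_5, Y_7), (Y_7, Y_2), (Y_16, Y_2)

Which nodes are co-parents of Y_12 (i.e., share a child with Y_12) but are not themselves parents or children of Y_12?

Children of Y_12: Y_8, Y_13, Y_16.
  parents(Y_8) \ {Y_12} = {Y_11}.
  Y_13's other parents are Y_0, Y_8, Y_9.
  parents(Y_16) \ {Y_12} = {Y_3, Y_6, Y_11}.
Excluding nodes already adjacent to Y_12 (Y_1, Y_6, Y_8, Y_13, Y_16), the co-parent-only contribution is {Y_0, Y_3, Y_9, Y_11}.

{Y_0, Y_3, Y_9, Y_11}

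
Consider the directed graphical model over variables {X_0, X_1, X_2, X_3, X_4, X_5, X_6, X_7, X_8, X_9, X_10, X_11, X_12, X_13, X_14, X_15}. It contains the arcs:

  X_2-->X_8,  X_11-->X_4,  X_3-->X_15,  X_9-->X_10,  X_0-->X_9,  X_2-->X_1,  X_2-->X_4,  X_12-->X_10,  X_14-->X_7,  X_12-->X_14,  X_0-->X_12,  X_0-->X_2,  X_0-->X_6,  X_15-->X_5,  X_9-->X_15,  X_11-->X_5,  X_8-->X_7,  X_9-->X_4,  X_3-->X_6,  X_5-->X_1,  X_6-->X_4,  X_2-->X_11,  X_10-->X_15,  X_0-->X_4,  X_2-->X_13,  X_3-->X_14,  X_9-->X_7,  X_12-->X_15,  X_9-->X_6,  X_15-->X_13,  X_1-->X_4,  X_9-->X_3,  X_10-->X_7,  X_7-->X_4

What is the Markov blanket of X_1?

Ch(X_1) = {X_4}.
Parents of X_1: X_2, X_5.
For each child, the remaining parents (spouses of X_1):
  parents(X_4) \ {X_1} = {X_0, X_2, X_6, X_7, X_9, X_11}.
Taking the union gives {X_0, X_2, X_4, X_5, X_6, X_7, X_9, X_11}.

{X_0, X_2, X_4, X_5, X_6, X_7, X_9, X_11}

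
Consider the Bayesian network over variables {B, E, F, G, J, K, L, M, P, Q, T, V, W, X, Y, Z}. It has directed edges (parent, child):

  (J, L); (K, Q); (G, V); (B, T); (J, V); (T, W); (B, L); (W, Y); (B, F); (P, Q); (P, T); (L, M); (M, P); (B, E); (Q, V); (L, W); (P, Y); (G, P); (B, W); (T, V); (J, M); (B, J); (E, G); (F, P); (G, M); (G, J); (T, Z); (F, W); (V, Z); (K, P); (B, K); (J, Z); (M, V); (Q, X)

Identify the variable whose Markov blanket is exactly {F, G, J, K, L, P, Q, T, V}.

The target node must have every member of {F, G, J, K, L, P, Q, T, V} as a parent, child, or co-parent, and no others.
Parents of M: G, J, L; children: P, V; co-parents: F, G, J, K, Q, T.
These exactly cover the given set, so the node is M.

M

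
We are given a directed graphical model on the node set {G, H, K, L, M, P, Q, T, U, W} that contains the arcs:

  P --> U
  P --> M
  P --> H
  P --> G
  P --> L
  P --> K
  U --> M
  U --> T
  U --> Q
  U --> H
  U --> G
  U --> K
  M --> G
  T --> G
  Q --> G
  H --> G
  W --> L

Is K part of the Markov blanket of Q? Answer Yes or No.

No

Ch(Q) = {G}.
Q has parent U.
Parents of each child, excluding Q:
  G's other parents are H, M, P, T, U.
MB(Q) = {G, H, M, P, T, U}; K is not in this set.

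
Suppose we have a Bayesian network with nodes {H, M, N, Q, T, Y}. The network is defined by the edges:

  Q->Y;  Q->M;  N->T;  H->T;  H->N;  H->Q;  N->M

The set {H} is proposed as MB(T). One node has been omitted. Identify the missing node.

Recall MB(v) = parents ∪ children ∪ spouses, where spouses are the other parents of v's children.
Parents of T: H, N.
T's children: none.
With no children, T has no spouses; the co-parent set is empty.
MB(T) = {H, N}.
Comparing with the claimed set, N is missing.

N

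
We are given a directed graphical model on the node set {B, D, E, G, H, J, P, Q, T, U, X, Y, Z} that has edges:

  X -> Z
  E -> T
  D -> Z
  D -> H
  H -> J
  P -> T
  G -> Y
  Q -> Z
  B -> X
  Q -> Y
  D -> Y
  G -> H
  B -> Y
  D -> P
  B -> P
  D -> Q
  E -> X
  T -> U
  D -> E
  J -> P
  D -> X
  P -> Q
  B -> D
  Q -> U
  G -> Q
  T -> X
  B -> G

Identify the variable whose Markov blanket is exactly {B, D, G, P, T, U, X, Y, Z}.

Q

The target node must have every member of {B, D, G, P, T, U, X, Y, Z} as a parent, child, or co-parent, and no others.
Parents of Q: D, G, P; children: U, Y, Z; co-parents: B, D, G, T, X.
These exactly cover the given set, so the node is Q.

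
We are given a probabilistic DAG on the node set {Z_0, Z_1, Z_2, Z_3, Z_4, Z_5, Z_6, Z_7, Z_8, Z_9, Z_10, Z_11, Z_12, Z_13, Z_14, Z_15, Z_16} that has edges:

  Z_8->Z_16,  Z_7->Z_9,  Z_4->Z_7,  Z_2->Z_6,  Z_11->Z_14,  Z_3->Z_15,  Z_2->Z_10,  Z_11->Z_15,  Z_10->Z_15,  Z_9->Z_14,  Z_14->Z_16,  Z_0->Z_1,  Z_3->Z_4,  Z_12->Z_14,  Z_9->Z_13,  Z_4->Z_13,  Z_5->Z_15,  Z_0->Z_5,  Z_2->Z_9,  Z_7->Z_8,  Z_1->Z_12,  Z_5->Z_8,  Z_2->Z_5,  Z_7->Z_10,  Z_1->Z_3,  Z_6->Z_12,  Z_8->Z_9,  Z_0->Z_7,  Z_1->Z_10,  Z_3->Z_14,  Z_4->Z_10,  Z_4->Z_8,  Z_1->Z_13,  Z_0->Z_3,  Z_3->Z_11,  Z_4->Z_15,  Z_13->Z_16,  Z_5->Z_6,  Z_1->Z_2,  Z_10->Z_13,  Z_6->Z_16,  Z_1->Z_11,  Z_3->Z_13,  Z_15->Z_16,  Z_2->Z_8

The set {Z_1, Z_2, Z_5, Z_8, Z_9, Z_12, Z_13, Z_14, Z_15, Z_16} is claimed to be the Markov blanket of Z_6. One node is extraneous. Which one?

A node's Markov blanket = Pa ∪ Ch ∪ (parents of Ch other than the node itself).
Z_6's parents: Z_2, Z_5.
Z_6's children: Z_12, Z_16.
Other parents of Z_6's children:
  Z_12: Z_1
  Z_16: Z_8, Z_13, Z_14, Z_15
MB(Z_6) = {Z_1, Z_2, Z_5, Z_8, Z_12, Z_13, Z_14, Z_15, Z_16}.
Z_9 is neither a parent, child, nor co-parent of Z_6, so it does not belong.

Z_9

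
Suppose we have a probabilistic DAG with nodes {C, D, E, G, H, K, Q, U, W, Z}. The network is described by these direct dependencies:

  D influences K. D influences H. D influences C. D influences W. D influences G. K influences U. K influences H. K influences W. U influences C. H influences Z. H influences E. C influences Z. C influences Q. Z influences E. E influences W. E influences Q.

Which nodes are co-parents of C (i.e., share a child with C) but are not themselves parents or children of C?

{E, H}

Children of C: Q, Z.
  Z: H
  Q: E
Excluding nodes already adjacent to C (D, Q, U, Z), the co-parent-only contribution is {E, H}.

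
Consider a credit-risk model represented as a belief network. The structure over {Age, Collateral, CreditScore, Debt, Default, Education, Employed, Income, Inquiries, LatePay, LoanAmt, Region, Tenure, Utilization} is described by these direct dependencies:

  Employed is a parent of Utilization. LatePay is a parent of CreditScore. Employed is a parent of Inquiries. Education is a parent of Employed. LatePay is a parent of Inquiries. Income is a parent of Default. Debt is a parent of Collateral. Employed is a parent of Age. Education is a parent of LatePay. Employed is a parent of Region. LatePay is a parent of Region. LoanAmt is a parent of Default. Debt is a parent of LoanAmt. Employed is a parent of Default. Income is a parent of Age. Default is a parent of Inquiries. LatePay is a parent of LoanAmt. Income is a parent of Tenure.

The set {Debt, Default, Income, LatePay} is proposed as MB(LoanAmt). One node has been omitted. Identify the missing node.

Employed

The Markov blanket of a node is its parents, its children, and the other parents of its children.
Parents of LoanAmt: Debt, LatePay.
Children of LoanAmt: Default.
For each child, the remaining parents (spouses of LoanAmt):
  Default: Employed, Income
MB(LoanAmt) = {Debt, Default, Employed, Income, LatePay}.
Comparing with the claimed set, Employed is missing.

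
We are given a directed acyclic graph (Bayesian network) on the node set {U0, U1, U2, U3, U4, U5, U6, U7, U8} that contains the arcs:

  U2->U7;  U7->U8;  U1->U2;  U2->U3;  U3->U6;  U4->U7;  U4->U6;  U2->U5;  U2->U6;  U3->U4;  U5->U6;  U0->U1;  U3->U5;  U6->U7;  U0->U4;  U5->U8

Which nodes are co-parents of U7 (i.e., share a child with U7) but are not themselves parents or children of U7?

Children of U7: U8.
  U8's other parent is U5.
Excluding nodes already adjacent to U7 (U2, U4, U6, U8), the co-parent-only contribution is {U5}.

{U5}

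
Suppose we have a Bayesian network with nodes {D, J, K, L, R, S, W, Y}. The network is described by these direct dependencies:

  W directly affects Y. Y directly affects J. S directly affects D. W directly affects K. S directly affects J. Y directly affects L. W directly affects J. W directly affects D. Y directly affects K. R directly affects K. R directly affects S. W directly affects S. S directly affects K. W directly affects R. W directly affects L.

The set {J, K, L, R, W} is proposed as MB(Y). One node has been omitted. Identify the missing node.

Y has children J, K, L.
Y's parents: W.
For each child, the remaining parents (spouses of Y):
  K also has parents R, S, W.
  J's other parents are S, W.
  parents(L) \ {Y} = {W}.
MB(Y) = {J, K, L, R, S, W}.
Comparing with the claimed set, S is missing.

S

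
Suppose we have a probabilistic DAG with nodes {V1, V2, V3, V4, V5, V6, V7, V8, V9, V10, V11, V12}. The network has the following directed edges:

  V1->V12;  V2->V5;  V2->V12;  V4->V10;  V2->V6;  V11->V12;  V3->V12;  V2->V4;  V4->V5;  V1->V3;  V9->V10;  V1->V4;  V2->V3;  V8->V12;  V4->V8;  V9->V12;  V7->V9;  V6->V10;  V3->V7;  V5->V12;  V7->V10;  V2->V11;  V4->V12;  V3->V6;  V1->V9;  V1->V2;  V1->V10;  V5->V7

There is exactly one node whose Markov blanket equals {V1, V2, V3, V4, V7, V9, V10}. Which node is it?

The target node must have every member of {V1, V2, V3, V4, V7, V9, V10} as a parent, child, or co-parent, and no others.
Parents of V6: V2, V3; children: V10; co-parents: V1, V4, V7, V9.
These exactly cover the given set, so the node is V6.

V6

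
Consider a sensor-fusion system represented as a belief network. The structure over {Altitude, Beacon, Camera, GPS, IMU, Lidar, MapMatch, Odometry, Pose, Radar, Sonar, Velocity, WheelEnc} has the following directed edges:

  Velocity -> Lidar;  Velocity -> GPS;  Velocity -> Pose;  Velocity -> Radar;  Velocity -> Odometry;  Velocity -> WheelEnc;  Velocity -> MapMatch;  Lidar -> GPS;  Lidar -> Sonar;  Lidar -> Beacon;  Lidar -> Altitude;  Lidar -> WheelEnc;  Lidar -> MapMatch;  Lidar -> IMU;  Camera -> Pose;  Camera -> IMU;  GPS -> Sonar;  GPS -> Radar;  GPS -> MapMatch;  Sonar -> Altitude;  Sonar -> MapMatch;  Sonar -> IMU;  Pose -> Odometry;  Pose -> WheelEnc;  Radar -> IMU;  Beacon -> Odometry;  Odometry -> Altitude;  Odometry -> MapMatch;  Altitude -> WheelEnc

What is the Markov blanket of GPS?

Recall MB(v) = parents ∪ children ∪ spouses, where spouses are the other parents of v's children.
Parents of GPS: Lidar, Velocity.
GPS's children: MapMatch, Radar, Sonar.
Parents of each child, excluding GPS:
  Sonar also has parent Lidar.
  Radar's other parent is Velocity.
  MapMatch also has parents Lidar, Odometry, Sonar, Velocity.
Taking the union gives {Lidar, MapMatch, Odometry, Radar, Sonar, Velocity}.

{Lidar, MapMatch, Odometry, Radar, Sonar, Velocity}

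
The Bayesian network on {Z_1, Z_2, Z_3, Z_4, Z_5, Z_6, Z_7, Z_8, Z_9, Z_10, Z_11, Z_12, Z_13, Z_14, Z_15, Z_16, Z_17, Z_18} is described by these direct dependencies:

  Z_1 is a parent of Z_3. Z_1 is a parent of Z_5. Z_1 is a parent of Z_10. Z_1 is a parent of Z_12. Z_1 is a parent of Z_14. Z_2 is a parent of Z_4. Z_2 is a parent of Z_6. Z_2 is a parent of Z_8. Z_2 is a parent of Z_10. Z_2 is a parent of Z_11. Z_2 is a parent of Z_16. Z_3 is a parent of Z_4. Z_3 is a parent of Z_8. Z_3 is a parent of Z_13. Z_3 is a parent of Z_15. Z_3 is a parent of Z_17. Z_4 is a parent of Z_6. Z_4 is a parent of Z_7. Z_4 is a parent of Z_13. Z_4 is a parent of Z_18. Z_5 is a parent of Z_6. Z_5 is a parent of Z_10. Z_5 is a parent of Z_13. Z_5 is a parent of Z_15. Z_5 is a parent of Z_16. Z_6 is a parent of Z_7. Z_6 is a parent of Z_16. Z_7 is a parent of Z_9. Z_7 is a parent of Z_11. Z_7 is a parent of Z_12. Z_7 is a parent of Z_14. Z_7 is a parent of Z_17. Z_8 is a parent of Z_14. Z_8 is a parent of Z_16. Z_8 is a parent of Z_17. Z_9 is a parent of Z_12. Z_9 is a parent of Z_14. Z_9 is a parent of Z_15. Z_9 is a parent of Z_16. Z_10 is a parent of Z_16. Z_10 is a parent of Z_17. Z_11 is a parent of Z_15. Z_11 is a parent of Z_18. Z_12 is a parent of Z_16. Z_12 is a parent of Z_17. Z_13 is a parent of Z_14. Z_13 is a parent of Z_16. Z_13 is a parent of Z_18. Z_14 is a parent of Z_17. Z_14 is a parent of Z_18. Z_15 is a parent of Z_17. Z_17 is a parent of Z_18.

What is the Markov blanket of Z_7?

Parents of Z_7: Z_4, Z_6.
Z_7's children: Z_9, Z_11, Z_12, Z_14, Z_17.
Other parents of Z_7's children:
  Z_9: no additional parents.
  Z_11's other parent is Z_2.
  parents(Z_12) \ {Z_7} = {Z_1, Z_9}.
  Z_14 also has parents Z_1, Z_8, Z_9, Z_13.
  Z_17 also has parents Z_3, Z_8, Z_10, Z_12, Z_14, Z_15.
MB(Z_7) = {Z_1, Z_2, Z_3, Z_4, Z_6, Z_8, Z_9, Z_10, Z_11, Z_12, Z_13, Z_14, Z_15, Z_17}.

{Z_1, Z_2, Z_3, Z_4, Z_6, Z_8, Z_9, Z_10, Z_11, Z_12, Z_13, Z_14, Z_15, Z_17}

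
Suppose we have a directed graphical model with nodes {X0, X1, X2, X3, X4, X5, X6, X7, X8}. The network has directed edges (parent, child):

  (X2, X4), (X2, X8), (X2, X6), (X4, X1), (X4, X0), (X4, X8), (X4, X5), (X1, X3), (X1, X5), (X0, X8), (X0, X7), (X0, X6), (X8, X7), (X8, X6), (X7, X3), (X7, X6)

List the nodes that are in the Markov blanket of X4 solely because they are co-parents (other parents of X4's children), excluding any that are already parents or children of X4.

Children of X4: X0, X1, X5, X8.
  X1: —
  X0: —
  X8: X0, X2
  X5: X1
Excluding nodes already adjacent to X4 (X0, X1, X2, X5, X8), the co-parent-only contribution is {}.

{}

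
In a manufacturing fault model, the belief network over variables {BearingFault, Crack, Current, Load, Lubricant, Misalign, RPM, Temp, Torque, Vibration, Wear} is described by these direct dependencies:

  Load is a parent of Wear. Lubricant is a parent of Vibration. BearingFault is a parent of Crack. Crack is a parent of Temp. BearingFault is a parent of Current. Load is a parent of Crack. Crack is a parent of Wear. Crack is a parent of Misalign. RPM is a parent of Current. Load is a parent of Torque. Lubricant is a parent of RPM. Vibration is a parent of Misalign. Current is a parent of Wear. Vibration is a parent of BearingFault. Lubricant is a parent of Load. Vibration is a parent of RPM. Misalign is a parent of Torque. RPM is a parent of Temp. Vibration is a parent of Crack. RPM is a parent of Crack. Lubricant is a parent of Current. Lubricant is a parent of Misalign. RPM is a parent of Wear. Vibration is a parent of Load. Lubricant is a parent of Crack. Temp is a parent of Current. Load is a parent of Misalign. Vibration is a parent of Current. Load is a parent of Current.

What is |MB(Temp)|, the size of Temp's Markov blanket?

The Markov blanket of a node is its parents, its children, and the other parents of its children.
Pa(Temp) = {Crack, RPM}.
Ch(Temp) = {Current}.
Parents of each child, excluding Temp:
  parents(Current) \ {Temp} = {BearingFault, Load, Lubricant, RPM, Vibration}.
MB(Temp) = {BearingFault, Crack, Current, Load, Lubricant, RPM, Vibration}, which has 7 nodes.

7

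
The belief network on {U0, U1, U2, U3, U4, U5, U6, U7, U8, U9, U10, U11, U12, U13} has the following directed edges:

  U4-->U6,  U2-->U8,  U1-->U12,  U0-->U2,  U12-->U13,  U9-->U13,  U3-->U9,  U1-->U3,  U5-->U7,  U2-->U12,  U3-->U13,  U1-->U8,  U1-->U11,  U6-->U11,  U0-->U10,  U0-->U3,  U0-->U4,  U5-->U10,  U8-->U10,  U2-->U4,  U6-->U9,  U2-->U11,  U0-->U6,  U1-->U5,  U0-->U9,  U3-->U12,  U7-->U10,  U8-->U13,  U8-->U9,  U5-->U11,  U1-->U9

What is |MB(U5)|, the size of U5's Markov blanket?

8

Parents of U5: U1.
Ch(U5) = {U7, U10, U11}.
Parents of each child, excluding U5:
  U7 has no other parent.
  U10's other parents are U0, U7, U8.
  U11 also has parents U1, U2, U6.
MB(U5) = {U0, U1, U2, U6, U7, U8, U10, U11}, which has 8 nodes.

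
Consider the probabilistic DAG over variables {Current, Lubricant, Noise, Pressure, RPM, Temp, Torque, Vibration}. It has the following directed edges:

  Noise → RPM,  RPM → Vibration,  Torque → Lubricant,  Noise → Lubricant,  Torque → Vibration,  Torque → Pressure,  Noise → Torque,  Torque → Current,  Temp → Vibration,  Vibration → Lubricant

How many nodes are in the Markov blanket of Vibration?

Pa(Vibration) = {RPM, Temp, Torque}.
Ch(Vibration) = {Lubricant}.
Other parents of Vibration's children:
  parents(Lubricant) \ {Vibration} = {Noise, Torque}.
MB(Vibration) = {Lubricant, Noise, RPM, Temp, Torque}, which has 5 nodes.

5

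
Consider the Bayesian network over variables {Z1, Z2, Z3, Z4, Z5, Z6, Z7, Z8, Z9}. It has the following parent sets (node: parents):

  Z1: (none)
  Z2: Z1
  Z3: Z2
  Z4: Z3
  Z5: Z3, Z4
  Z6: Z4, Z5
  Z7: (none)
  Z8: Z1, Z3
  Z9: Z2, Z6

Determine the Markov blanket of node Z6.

{Z2, Z4, Z5, Z9}

By definition, MB(Z6) is built from Z6's parents, Z6's children, and the co-parents of Z6.
Parents of Z6: Z4, Z5.
Children of Z6: Z9.
Other parents of Z6's children:
  Z9: Z2
MB(Z6) = {Z2, Z4, Z5, Z9}.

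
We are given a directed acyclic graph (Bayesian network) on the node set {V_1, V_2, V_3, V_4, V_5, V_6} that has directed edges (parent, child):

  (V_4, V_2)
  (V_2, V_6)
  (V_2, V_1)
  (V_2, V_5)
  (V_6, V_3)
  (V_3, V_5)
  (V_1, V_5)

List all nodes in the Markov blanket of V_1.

{V_2, V_3, V_5}

Recall MB(v) = parents ∪ children ∪ spouses, where spouses are the other parents of v's children.
Parents of V_1: V_2.
V_1's children: V_5.
Parents of each child, excluding V_1:
  parents(V_5) \ {V_1} = {V_2, V_3}.
Taking the union gives {V_2, V_3, V_5}.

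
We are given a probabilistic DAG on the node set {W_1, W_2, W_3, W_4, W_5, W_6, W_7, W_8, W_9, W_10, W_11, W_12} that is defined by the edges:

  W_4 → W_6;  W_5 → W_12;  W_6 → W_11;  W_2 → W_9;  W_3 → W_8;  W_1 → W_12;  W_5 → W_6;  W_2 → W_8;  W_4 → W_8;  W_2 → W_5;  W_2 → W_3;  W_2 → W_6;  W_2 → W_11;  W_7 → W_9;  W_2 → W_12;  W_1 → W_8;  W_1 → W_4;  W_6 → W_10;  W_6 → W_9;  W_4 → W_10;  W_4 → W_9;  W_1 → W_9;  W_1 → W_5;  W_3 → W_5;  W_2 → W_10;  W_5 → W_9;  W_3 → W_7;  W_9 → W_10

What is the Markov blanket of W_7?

{W_1, W_2, W_3, W_4, W_5, W_6, W_9}

A node's Markov blanket = Pa ∪ Ch ∪ (parents of Ch other than the node itself).
Pa(W_7) = {W_3}.
W_7 has child W_9.
For each child, the remaining parents (spouses of W_7):
  W_9: W_1, W_2, W_4, W_5, W_6
So the Markov blanket of W_7 is {W_1, W_2, W_3, W_4, W_5, W_6, W_9}.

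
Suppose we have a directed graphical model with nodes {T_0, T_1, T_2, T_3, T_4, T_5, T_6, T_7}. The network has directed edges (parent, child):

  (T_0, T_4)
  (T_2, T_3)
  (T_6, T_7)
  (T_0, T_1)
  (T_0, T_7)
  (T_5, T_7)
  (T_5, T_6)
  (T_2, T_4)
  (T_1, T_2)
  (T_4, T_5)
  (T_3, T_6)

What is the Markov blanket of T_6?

By definition, MB(T_6) is built from T_6's parents, T_6's children, and the co-parents of T_6.
T_6's parents: T_3, T_5.
Ch(T_6) = {T_7}.
Other parents of T_6's children:
  parents(T_7) \ {T_6} = {T_0, T_5}.
Union: {T_3, T_5} ∪ {T_7} ∪ {T_0, T_5} = {T_0, T_3, T_5, T_7}.

{T_0, T_3, T_5, T_7}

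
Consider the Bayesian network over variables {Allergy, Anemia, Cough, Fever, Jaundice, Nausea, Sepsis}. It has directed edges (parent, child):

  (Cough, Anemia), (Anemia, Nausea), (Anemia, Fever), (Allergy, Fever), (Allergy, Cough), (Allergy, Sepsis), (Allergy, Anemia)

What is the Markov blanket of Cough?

{Allergy, Anemia}

By definition, MB(Cough) is built from Cough's parents, Cough's children, and the co-parents of Cough.
Parents of Cough: Allergy.
Ch(Cough) = {Anemia}.
Parents of each child, excluding Cough:
  Anemia also has parent Allergy.
So the Markov blanket of Cough is {Allergy, Anemia}.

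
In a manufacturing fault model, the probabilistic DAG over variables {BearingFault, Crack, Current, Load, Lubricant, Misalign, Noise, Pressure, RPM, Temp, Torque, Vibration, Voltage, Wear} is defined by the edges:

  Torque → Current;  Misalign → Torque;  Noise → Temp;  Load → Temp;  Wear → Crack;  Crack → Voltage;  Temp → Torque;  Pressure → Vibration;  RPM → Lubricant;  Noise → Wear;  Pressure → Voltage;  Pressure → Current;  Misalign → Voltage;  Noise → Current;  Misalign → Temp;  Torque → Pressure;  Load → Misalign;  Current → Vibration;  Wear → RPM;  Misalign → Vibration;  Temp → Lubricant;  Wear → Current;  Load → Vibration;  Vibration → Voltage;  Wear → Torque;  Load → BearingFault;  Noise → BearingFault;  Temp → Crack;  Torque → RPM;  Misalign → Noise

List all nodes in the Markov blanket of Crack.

By definition, MB(Crack) is built from Crack's parents, Crack's children, and the co-parents of Crack.
Crack has child Voltage.
Pa(Crack) = {Temp, Wear}.
Other parents of Crack's children:
  Voltage also has parents Misalign, Pressure, Vibration.
So the Markov blanket of Crack is {Misalign, Pressure, Temp, Vibration, Voltage, Wear}.

{Misalign, Pressure, Temp, Vibration, Voltage, Wear}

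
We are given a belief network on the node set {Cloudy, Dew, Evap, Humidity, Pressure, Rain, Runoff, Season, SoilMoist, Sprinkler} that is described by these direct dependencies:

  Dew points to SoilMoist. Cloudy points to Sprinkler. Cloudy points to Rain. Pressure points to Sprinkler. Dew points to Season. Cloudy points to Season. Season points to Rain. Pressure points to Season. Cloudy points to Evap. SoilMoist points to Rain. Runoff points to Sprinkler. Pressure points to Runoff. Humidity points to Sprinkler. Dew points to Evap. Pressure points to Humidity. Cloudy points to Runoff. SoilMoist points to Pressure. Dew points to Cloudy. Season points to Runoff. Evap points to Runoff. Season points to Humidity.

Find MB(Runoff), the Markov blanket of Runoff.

Runoff has parents Cloudy, Evap, Pressure, Season.
Runoff's children: Sprinkler.
For each child, the remaining parents (spouses of Runoff):
  parents(Sprinkler) \ {Runoff} = {Cloudy, Humidity, Pressure}.
Taking the union gives {Cloudy, Evap, Humidity, Pressure, Season, Sprinkler}.

{Cloudy, Evap, Humidity, Pressure, Season, Sprinkler}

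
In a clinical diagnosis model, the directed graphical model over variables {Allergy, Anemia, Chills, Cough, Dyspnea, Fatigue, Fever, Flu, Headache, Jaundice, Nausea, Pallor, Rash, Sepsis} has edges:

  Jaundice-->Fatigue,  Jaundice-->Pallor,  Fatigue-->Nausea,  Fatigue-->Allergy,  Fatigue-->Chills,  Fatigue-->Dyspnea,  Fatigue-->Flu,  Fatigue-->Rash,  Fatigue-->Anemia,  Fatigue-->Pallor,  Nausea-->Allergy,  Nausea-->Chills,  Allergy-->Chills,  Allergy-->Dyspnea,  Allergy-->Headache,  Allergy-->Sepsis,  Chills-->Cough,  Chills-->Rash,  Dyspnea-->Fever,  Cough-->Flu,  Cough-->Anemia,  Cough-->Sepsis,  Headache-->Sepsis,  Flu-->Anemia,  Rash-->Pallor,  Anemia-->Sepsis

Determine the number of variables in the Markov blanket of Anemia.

6

Recall MB(v) = parents ∪ children ∪ spouses, where spouses are the other parents of v's children.
Anemia has child Sepsis.
Anemia's parents: Cough, Fatigue, Flu.
Other parents of Anemia's children:
  Sepsis's other parents are Allergy, Cough, Headache.
MB(Anemia) = {Allergy, Cough, Fatigue, Flu, Headache, Sepsis}, which has 6 nodes.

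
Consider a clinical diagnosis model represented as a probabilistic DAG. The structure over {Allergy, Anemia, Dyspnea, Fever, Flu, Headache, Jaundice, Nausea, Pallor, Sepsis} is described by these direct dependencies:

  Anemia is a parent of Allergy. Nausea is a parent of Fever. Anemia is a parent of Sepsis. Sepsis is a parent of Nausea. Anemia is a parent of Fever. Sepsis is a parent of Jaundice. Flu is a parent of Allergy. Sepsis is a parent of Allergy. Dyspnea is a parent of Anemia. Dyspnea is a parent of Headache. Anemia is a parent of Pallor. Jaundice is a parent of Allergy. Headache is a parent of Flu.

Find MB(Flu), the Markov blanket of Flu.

A node's Markov blanket = Pa ∪ Ch ∪ (parents of Ch other than the node itself).
Flu has child Allergy.
Flu has parent Headache.
Co-parents of Flu (other parents of its children):
  parents(Allergy) \ {Flu} = {Anemia, Jaundice, Sepsis}.
Taking the union gives {Allergy, Anemia, Headache, Jaundice, Sepsis}.

{Allergy, Anemia, Headache, Jaundice, Sepsis}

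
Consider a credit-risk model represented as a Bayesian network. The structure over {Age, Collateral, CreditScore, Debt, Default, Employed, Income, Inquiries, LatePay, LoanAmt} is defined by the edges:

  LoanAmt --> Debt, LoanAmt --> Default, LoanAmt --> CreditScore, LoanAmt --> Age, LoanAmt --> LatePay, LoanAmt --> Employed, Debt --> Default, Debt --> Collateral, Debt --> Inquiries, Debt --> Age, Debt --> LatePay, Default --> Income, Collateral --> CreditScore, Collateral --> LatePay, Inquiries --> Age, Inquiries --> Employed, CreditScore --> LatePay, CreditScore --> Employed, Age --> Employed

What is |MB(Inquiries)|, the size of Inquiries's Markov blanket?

5

A node's Markov blanket = Pa ∪ Ch ∪ (parents of Ch other than the node itself).
Inquiries's children: Age, Employed.
Inquiries has parent Debt.
Co-parents of Inquiries (other parents of its children):
  Age's other parents are Debt, LoanAmt.
  parents(Employed) \ {Inquiries} = {Age, CreditScore, LoanAmt}.
MB(Inquiries) = {Age, CreditScore, Debt, Employed, LoanAmt}, which has 5 nodes.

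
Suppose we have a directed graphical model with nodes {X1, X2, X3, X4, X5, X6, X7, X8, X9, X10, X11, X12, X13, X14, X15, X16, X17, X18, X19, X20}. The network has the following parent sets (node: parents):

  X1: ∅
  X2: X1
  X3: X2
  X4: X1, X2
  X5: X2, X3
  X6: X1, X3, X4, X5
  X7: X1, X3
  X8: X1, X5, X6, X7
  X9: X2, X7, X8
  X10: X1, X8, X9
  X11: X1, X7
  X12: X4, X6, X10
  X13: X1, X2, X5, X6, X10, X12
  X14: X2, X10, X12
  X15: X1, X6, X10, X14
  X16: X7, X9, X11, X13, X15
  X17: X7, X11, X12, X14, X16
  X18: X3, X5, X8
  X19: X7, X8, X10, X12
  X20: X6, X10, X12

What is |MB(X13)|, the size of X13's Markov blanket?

11

Pa(X13) = {X1, X2, X5, X6, X10, X12}.
Children of X13: X16.
For each child, the remaining parents (spouses of X13):
  X16's other parents are X7, X9, X11, X15.
MB(X13) = {X1, X2, X5, X6, X7, X9, X10, X11, X12, X15, X16}, which has 11 nodes.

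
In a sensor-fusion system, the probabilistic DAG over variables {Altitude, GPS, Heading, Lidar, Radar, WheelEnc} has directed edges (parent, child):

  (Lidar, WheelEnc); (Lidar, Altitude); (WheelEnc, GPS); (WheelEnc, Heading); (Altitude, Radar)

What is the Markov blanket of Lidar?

Parents of Lidar: none.
Ch(Lidar) = {Altitude, WheelEnc}.
Co-parents of Lidar (other parents of its children):
  WheelEnc: no additional parents.
  Altitude: no additional parents.
Taking the union gives {Altitude, WheelEnc}.

{Altitude, WheelEnc}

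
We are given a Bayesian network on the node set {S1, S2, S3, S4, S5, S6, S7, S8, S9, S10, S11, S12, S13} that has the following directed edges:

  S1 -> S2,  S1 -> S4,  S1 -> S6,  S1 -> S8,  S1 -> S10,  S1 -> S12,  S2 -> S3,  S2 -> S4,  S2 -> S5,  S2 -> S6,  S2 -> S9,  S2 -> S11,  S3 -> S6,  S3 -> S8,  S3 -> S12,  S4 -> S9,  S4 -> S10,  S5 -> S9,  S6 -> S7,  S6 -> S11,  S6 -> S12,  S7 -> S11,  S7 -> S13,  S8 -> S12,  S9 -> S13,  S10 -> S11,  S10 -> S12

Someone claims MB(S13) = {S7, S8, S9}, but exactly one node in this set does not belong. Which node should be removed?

S13's parents: S7, S9.
Ch(S13) = {}.
With no children, S13 has no spouses; the co-parent set is empty.
MB(S13) = {S7, S9}.
S8 is neither a parent, child, nor co-parent of S13, so it does not belong.

S8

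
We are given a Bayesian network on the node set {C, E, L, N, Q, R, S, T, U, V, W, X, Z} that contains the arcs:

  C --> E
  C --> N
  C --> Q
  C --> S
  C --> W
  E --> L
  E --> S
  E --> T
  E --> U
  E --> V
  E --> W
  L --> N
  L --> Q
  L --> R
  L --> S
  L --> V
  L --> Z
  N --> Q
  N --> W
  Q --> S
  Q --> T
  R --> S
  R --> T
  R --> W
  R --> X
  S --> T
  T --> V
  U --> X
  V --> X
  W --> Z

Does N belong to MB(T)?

No

T has child V.
T's parents: E, Q, R, S.
Parents of each child, excluding T:
  V's other parents are E, L.
MB(T) = {E, L, Q, R, S, V}; N is not in this set.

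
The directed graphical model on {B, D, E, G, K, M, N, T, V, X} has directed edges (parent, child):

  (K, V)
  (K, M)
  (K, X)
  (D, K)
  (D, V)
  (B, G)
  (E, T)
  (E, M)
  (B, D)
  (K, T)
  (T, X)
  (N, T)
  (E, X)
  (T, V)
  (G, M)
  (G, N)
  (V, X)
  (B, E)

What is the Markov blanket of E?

Children of E: M, T, X.
E has parent B.
For each child, the remaining parents (spouses of E):
  M: G, K
  T: K, N
  X: K, T, V
So the Markov blanket of E is {B, G, K, M, N, T, V, X}.

{B, G, K, M, N, T, V, X}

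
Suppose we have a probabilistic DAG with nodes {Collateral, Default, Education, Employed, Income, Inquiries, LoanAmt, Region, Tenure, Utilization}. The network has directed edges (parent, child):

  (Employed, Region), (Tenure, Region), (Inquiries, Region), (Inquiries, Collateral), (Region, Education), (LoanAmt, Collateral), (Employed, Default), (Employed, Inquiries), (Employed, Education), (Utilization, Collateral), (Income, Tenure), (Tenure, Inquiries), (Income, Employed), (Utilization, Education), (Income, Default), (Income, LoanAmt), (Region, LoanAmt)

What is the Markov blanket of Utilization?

A node's Markov blanket = Pa ∪ Ch ∪ (parents of Ch other than the node itself).
Utilization has no parents.
Utilization has children Collateral, Education.
Other parents of Utilization's children:
  Collateral also has parents Inquiries, LoanAmt.
  Education's other parents are Employed, Region.
Union: {} ∪ {Collateral, Education} ∪ {Employed, Inquiries, LoanAmt, Region} = {Collateral, Education, Employed, Inquiries, LoanAmt, Region}.

{Collateral, Education, Employed, Inquiries, LoanAmt, Region}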